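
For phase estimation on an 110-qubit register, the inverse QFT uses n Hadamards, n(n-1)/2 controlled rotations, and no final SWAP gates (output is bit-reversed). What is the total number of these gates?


Hadamard gates: 110
Controlled rotations: n*(n-1)/2 = 110*109/2 = 5995
SWAP gates: 0 (omitted)
Total = 110 + 5995
= 6105

6105


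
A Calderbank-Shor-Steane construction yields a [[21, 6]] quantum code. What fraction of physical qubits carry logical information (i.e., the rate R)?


Code rate R = k/n
= 6/21
= 0.2857

0.2857


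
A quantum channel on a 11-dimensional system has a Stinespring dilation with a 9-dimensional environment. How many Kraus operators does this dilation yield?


Tracing out the environment in an orthonormal basis {|i>_E} gives Kraus operators K_i = <i|_E U |0>_E.
Number of Kraus operators = dim(H_env) = d_env
= 9

9


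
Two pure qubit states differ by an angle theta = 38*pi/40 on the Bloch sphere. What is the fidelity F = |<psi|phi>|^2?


For states separated by angle theta on Bloch sphere:
F = cos^2(theta/2)
theta = 38*pi/40 = 2.9845
theta/2 = 1.4923
cos(theta/2) = 0.0785
F = 0.0062

0.0062


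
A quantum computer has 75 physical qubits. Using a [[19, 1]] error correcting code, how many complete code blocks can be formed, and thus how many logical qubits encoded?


Each code block uses 19 physical qubits for 1 logical qubit(s).
Number of complete blocks = floor(75 / 19) = 3
Logical qubits = 3 * 1
= 3

3


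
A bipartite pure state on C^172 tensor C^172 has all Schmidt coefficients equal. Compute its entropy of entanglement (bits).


For a maximally entangled state in d x d:
S = log2(d) = log2(172)
= 7.4263

7.4263


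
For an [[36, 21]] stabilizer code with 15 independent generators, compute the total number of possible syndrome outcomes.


Each stabilizer generator gives a binary (+1 or -1) measurement outcome.
With 15 independent generators:
Total syndromes = 2^15
= 32768

32768


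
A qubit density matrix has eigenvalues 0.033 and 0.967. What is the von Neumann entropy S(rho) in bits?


S = -p*log2(p) - (1-p)*log2(1-p)
p = 0.0330, 1-p = 0.9670
= -0.0330 * log2(0.0330) - 0.9670 * log2(0.9670)
= -(-0.1624) - (-0.0468)
= 0.2092

0.2092


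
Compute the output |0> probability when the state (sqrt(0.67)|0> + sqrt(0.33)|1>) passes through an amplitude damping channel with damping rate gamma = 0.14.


For amplitude damping with parameter gamma on state sqrt(a)|0> + sqrt(b)|1>:
alpha^2 = 0.67, beta^2 = 0.33
P(|0>) = alpha^2 + gamma * beta^2
= 0.67 + 0.14 * 0.33
= 0.67 + 0.0462
= 0.7162

0.7162


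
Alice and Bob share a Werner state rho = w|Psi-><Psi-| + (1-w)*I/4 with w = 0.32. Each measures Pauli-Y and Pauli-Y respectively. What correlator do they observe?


|Psi-> = (|01> - |10>)/sqrt(2)
For the pure Bell state, <Y_A Y_B> = -1 (Bell-state Pauli correlator).
The maximally-mixed part I/4 has tr(I/4 * P tensor P) = 0 for any traceless Pauli P.
So <Y_A Y_B>_rho = w * (-1) + (1 - w) * 0
= 0.32 * (-1)
= -0.3200

-0.3200


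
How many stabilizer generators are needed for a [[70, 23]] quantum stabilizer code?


For an [[n,k]] stabilizer code:
Number of stabilizer generators = n - k
= 70 - 23
= 47

47


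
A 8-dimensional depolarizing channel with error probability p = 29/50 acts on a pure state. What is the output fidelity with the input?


F = (1-p) + p/d
= (1 - 0.5800) + 0.5800/8
= 0.4200 + 0.0725
= 0.4925

0.4925


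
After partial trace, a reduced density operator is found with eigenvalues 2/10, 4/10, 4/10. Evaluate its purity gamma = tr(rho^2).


tr(rho^2) = sum of eigenvalues squared
= (2/10)^2 + (4/10)^2 + (4/10)^2
= (4 + 16 + 16) / 100
= 36/100
= 0.3600

0.3600


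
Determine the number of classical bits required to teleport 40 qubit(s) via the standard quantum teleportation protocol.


Quantum teleportation requires 2 classical bits per qubit teleported.
40 qubit(s) -> 2 * 40 = 80 classical bits

80


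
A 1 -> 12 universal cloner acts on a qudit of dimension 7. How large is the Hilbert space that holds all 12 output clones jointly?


Output space = H^(tensor 12) where dim(H) = 7
dim = 7^12
= 49 (after 2 factors)
= 343 (after 3 factors)
= 2401 (after 4 factors)
= 16807 (after 5 factors)
= 117649 (after 6 factors)
= 823543 (after 7 factors)
= 5764801 (after 8 factors)
= 40353607 (after 9 factors)
= 282475249 (after 10 factors)
= 1977326743 (after 11 factors)
= 13841287201 (after 12 factors)
= 13841287201

13841287201


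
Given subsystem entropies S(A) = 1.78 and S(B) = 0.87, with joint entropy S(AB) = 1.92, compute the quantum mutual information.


I(A:B) = S(A) + S(B) - S(AB)
= 1.78 + 0.87 - 1.92
= 0.7300

0.7300


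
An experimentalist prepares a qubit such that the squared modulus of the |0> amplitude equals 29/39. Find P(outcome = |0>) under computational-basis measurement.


|alpha|^2 = 29/39 = 0.7436
|beta|^2 = 1 - 29/39 = 10/39 = 0.2564
P(|0>) = |alpha|^2 = 0.7436

0.7436


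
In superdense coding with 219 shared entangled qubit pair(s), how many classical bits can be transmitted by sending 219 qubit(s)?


Superdense coding allows 2 classical bits per shared entangled pair.
219 pair(s) -> 2 * 219 = 438 classical bits

438


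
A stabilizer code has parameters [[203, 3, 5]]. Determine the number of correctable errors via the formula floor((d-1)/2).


Code parameters: [[203, 3, 5]], distance d = 5.
Number of correctable errors = floor((d-1)/2)
= floor((5 - 1)/2)
= floor(4/2)
= 2

2


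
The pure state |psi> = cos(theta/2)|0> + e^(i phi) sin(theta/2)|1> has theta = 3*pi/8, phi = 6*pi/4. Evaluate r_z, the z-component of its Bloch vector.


theta = 1.1781, phi = 4.7124
r_z = cos(theta) = 0.3827

0.3827


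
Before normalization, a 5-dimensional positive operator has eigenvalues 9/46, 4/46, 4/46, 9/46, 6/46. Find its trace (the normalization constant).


tr(M) = sum of eigenvalues
= 9/46 + 4/46 + 4/46 + 9/46 + 6/46
= 32/46
= 0.6957

0.6957


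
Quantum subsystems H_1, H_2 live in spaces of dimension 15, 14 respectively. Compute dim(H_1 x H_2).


dim(H_1 x H_2) = 15 * 14
= 210

210


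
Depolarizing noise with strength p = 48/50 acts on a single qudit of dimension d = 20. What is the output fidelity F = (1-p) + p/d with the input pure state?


F = (1-p) + p/d
= (1 - 0.9600) + 0.9600/20
= 0.0400 + 0.0480
= 0.0880

0.0880


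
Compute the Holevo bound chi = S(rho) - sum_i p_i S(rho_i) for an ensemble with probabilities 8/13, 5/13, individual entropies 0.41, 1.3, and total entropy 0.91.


chi = S(rho) - sum_i p_i * S(rho_i)
Weighted entropy = 8/13 * 0.41 + 5/13 * 1.3
= 0.7523
chi = 0.91 - 0.7523
= 0.1577

0.1577


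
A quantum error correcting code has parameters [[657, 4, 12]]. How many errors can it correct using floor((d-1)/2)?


Code parameters: [[657, 4, 12]], distance d = 12.
Number of correctable errors = floor((d-1)/2)
= floor((12 - 1)/2)
= floor(11/2)
= 5

5


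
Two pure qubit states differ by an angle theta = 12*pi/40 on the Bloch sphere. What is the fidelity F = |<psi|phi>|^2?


For states separated by angle theta on Bloch sphere:
F = cos^2(theta/2)
theta = 12*pi/40 = 0.9425
theta/2 = 0.4712
cos(theta/2) = 0.8910
F = 0.7939

0.7939


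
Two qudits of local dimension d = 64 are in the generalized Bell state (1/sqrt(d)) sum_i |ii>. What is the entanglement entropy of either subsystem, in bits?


For a maximally entangled state in d x d:
S = log2(d) = log2(64)
= 6.0000

6.0000


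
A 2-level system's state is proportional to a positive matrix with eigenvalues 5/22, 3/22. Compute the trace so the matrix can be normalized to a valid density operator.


tr(M) = sum of eigenvalues
= 5/22 + 3/22
= 8/22
= 0.3636

0.3636


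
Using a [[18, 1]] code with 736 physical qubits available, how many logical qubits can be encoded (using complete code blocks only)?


Each code block uses 18 physical qubits for 1 logical qubit(s).
Number of complete blocks = floor(736 / 18) = 40
Logical qubits = 40 * 1
= 40

40


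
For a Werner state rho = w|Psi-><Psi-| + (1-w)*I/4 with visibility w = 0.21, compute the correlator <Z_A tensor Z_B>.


|Psi-> = (|01> - |10>)/sqrt(2)
For the pure Bell state, <Z_A Z_B> = -1 (Bell-state Pauli correlator).
The maximally-mixed part I/4 has tr(I/4 * P tensor P) = 0 for any traceless Pauli P.
So <Z_A Z_B>_rho = w * (-1) + (1 - w) * 0
= 0.21 * (-1)
= -0.2100

-0.2100


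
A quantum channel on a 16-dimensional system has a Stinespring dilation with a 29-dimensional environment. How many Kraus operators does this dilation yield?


Tracing out the environment in an orthonormal basis {|i>_E} gives Kraus operators K_i = <i|_E U |0>_E.
Number of Kraus operators = dim(H_env) = d_env
= 29

29


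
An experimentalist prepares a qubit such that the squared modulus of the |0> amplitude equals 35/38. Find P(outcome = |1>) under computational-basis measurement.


|alpha|^2 = 35/38 = 0.9211
|beta|^2 = 1 - 35/38 = 3/38 = 0.0789
P(|1>) = |beta|^2 = 0.0789

0.0789


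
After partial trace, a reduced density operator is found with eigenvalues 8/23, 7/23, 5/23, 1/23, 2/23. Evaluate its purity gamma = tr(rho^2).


tr(rho^2) = sum of eigenvalues squared
= (8/23)^2 + (7/23)^2 + (5/23)^2 + (1/23)^2 + (2/23)^2
= (64 + 49 + 25 + 1 + 4) / 529
= 143/529
= 0.2703

0.2703


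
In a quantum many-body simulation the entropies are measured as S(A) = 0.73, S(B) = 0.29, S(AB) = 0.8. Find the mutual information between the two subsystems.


I(A:B) = S(A) + S(B) - S(AB)
= 0.73 + 0.29 - 0.8
= 0.2200

0.2200


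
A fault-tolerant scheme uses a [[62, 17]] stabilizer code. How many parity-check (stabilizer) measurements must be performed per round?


For an [[n,k]] stabilizer code:
Number of stabilizer generators = n - k
= 62 - 17
= 45

45


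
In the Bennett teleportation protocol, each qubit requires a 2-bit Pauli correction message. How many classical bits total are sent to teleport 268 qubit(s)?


Quantum teleportation requires 2 classical bits per qubit teleported.
268 qubit(s) -> 2 * 268 = 536 classical bits

536


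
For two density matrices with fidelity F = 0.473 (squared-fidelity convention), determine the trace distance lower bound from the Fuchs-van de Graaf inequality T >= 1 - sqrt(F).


Fuchs-van de Graaf (squared-fidelity convention): 1 - sqrt(F) <= T <= sqrt(1 - F).
Lower bound: T >= 1 - sqrt(F)
sqrt(F) = sqrt(0.473) = 0.6877
T >= 1 - 0.6877
T >= 0.3123

0.3123


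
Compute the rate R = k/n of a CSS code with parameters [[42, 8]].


Code rate R = k/n
= 8/42
= 0.1905

0.1905


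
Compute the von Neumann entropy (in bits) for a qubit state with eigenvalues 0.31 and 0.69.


S = -p*log2(p) - (1-p)*log2(1-p)
p = 0.3100, 1-p = 0.6900
= -0.3100 * log2(0.3100) - 0.6900 * log2(0.6900)
= -(-0.5238) - (-0.3694)
= 0.8932

0.8932


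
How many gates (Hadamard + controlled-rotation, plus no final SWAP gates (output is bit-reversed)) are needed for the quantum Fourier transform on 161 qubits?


Hadamard gates: 161
Controlled rotations: n*(n-1)/2 = 161*160/2 = 12880
SWAP gates: 0 (omitted)
Total = 161 + 12880
= 13041

13041


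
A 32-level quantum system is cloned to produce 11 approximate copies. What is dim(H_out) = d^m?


Output space = H^(tensor 11) where dim(H) = 32
dim = 32^11
= 1024 (after 2 factors)
= 32768 (after 3 factors)
= 1048576 (after 4 factors)
= 33554432 (after 5 factors)
= 1073741824 (after 6 factors)
= 34359738368 (after 7 factors)
= 1099511627776 (after 8 factors)
= 35184372088832 (after 9 factors)
= 1125899906842624 (after 10 factors)
= 36028797018963968 (after 11 factors)
= 36028797018963968

36028797018963968


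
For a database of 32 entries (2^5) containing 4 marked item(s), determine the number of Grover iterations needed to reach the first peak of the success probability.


After j Grover iterations the success probability is P(j) = sin^2((2j+1)*theta), where sin(theta) = sqrt(k/N).
N = 2^5 = 32, k = 4
sin(theta) = sqrt(k/N) = 0.3535533906
theta = arcsin(sqrt(k/N)) = 0.3613671239 rad
P(j) reaches its first maximum when (2j+1)*theta is as close as possible to pi/2, i.e. j = round(pi/(4*theta) - 1/2).
pi/(4*theta) - 1/2 = 1.6734
(For comparison, the common estimate pi/4 * sqrt(N/k) = 2.2214; the exact maximiser is used here.)
Optimal iterations = 2

2


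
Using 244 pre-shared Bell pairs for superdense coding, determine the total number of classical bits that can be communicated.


Superdense coding allows 2 classical bits per shared entangled pair.
244 pair(s) -> 2 * 244 = 488 classical bits

488


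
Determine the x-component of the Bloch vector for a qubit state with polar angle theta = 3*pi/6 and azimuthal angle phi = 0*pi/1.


theta = 1.5708, phi = 0.0000
r_x = sin(theta)*cos(phi) = 1.0000 * 1.0000
r_x = 1.0000

1.0000


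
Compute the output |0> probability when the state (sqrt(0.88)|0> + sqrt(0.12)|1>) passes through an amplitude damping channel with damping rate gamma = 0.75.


For amplitude damping with parameter gamma on state sqrt(a)|0> + sqrt(b)|1>:
alpha^2 = 0.88, beta^2 = 0.12
P(|0>) = alpha^2 + gamma * beta^2
= 0.88 + 0.75 * 0.12
= 0.88 + 0.0900
= 0.9700

0.9700


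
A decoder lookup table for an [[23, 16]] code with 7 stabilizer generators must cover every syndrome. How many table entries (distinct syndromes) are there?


Each stabilizer generator gives a binary (+1 or -1) measurement outcome.
With 7 independent generators:
Total syndromes = 2^7
= 128

128


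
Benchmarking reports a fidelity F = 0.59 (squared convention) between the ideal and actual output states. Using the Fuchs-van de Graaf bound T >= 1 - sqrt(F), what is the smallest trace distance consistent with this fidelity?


Fuchs-van de Graaf (squared-fidelity convention): 1 - sqrt(F) <= T <= sqrt(1 - F).
Lower bound: T >= 1 - sqrt(F)
sqrt(F) = sqrt(0.59) = 0.7681
T >= 1 - 0.7681
T >= 0.2319

0.2319


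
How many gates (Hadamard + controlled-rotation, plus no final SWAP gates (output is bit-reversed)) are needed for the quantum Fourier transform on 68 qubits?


Hadamard gates: 68
Controlled rotations: n*(n-1)/2 = 68*67/2 = 2278
SWAP gates: 0 (omitted)
Total = 68 + 2278
= 2346

2346


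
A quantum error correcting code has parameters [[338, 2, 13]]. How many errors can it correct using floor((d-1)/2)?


Code parameters: [[338, 2, 13]], distance d = 13.
Number of correctable errors = floor((d-1)/2)
= floor((13 - 1)/2)
= floor(12/2)
= 6

6


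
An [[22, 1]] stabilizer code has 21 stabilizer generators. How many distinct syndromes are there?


Each stabilizer generator gives a binary (+1 or -1) measurement outcome.
With 21 independent generators:
Total syndromes = 2^21
= 2097152

2097152


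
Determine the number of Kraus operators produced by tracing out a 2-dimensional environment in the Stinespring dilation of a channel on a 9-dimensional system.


Tracing out the environment in an orthonormal basis {|i>_E} gives Kraus operators K_i = <i|_E U |0>_E.
Number of Kraus operators = dim(H_env) = d_env
= 2

2


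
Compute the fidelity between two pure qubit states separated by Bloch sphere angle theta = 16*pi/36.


For states separated by angle theta on Bloch sphere:
F = cos^2(theta/2)
theta = 16*pi/36 = 1.3963
theta/2 = 0.6981
cos(theta/2) = 0.7660
F = 0.5868

0.5868


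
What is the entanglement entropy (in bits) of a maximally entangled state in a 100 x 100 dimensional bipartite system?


For a maximally entangled state in d x d:
S = log2(d) = log2(100)
= 6.6439

6.6439


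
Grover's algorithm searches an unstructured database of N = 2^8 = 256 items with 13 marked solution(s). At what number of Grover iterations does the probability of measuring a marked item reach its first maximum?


After j Grover iterations the success probability is P(j) = sin^2((2j+1)*theta), where sin(theta) = sqrt(k/N).
N = 2^8 = 256, k = 13
sin(theta) = sqrt(k/N) = 0.2253469547
theta = arcsin(sqrt(k/N)) = 0.227299136 rad
P(j) reaches its first maximum when (2j+1)*theta is as close as possible to pi/2, i.e. j = round(pi/(4*theta) - 1/2).
pi/(4*theta) - 1/2 = 2.9554
(For comparison, the common estimate pi/4 * sqrt(N/k) = 3.4853; the exact maximiser is used here.)
Optimal iterations = 3

3


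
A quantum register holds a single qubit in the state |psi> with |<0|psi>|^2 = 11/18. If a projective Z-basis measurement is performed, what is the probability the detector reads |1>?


|alpha|^2 = 11/18 = 0.6111
|beta|^2 = 1 - 11/18 = 7/18 = 0.3889
P(|1>) = |beta|^2 = 0.3889

0.3889


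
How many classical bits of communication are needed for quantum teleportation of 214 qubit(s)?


Quantum teleportation requires 2 classical bits per qubit teleported.
214 qubit(s) -> 2 * 214 = 428 classical bits

428


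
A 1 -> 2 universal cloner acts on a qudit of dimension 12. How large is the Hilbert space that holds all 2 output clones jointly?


Output space = H^(tensor 2) where dim(H) = 12
dim = 12^2
= 144

144


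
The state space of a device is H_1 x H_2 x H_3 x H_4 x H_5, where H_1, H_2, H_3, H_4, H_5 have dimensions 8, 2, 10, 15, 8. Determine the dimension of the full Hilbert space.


dim(H_1 x H_2 x H_3 x H_4 x H_5) = 8 * 2 * 10 * 15 * 8
= 16 * 10 * 15 * 8
= 160 * 15 * 8
= 2400 * 8
= 19200

19200


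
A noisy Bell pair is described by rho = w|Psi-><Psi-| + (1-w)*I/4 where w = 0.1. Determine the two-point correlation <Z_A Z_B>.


|Psi-> = (|01> - |10>)/sqrt(2)
For the pure Bell state, <Z_A Z_B> = -1 (Bell-state Pauli correlator).
The maximally-mixed part I/4 has tr(I/4 * P tensor P) = 0 for any traceless Pauli P.
So <Z_A Z_B>_rho = w * (-1) + (1 - w) * 0
= 0.1 * (-1)
= -0.1000

-0.1000


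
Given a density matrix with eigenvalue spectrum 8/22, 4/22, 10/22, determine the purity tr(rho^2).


tr(rho^2) = sum of eigenvalues squared
= (8/22)^2 + (4/22)^2 + (10/22)^2
= (64 + 16 + 100) / 484
= 180/484
= 0.3719

0.3719


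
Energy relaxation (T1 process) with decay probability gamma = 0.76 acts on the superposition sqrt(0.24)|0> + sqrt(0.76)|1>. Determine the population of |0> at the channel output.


For amplitude damping with parameter gamma on state sqrt(a)|0> + sqrt(b)|1>:
alpha^2 = 0.24, beta^2 = 0.76
P(|0>) = alpha^2 + gamma * beta^2
= 0.24 + 0.76 * 0.76
= 0.24 + 0.5776
= 0.8176

0.8176


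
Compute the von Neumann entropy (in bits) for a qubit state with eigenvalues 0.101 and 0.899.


S = -p*log2(p) - (1-p)*log2(1-p)
p = 0.1010, 1-p = 0.8990
= -0.1010 * log2(0.1010) - 0.8990 * log2(0.8990)
= -(-0.3341) - (-0.1381)
= 0.4722

0.4722


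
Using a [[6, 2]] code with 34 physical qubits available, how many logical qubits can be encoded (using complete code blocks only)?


Each code block uses 6 physical qubits for 2 logical qubit(s).
Number of complete blocks = floor(34 / 6) = 5
Logical qubits = 5 * 2
= 10

10


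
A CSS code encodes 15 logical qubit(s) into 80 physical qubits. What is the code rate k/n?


Code rate R = k/n
= 15/80
= 0.1875

0.1875


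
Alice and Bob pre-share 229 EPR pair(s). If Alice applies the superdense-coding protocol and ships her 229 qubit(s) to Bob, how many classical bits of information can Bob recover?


Superdense coding allows 2 classical bits per shared entangled pair.
229 pair(s) -> 2 * 229 = 458 classical bits

458


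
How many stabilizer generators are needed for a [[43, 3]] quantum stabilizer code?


For an [[n,k]] stabilizer code:
Number of stabilizer generators = n - k
= 43 - 3
= 40

40


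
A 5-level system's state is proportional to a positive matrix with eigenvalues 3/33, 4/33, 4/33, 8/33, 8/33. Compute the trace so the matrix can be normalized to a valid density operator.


tr(M) = sum of eigenvalues
= 3/33 + 4/33 + 4/33 + 8/33 + 8/33
= 27/33
= 0.8182

0.8182


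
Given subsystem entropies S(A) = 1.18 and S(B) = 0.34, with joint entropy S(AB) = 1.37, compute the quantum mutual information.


I(A:B) = S(A) + S(B) - S(AB)
= 1.18 + 0.34 - 1.37
= 0.1500

0.1500


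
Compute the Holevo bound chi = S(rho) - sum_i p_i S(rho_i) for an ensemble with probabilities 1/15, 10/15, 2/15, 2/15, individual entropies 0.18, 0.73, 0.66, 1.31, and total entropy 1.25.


chi = S(rho) - sum_i p_i * S(rho_i)
Weighted entropy = 1/15 * 0.18 + 10/15 * 0.73 + 2/15 * 0.66 + 2/15 * 1.31
= 0.7613
chi = 1.25 - 0.7613
= 0.4887

0.4887


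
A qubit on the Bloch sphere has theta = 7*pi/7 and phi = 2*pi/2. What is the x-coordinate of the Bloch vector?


theta = 3.1416, phi = 3.1416
r_x = sin(theta)*cos(phi) = 0.0000 * -1.0000
r_x = 0.0000

0.0000


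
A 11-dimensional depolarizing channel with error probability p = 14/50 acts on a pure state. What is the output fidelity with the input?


F = (1-p) + p/d
= (1 - 0.2800) + 0.2800/11
= 0.7200 + 0.0255
= 0.7455

0.7455


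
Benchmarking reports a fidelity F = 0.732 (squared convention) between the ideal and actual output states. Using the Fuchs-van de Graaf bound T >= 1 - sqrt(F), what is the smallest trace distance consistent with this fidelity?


Fuchs-van de Graaf (squared-fidelity convention): 1 - sqrt(F) <= T <= sqrt(1 - F).
Lower bound: T >= 1 - sqrt(F)
sqrt(F) = sqrt(0.732) = 0.8556
T >= 1 - 0.8556
T >= 0.1444

0.1444


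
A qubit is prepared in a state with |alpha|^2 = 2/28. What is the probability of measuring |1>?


|alpha|^2 = 2/28 = 0.0714
|beta|^2 = 1 - 2/28 = 26/28 = 0.9286
P(|1>) = |beta|^2 = 0.9286

0.9286


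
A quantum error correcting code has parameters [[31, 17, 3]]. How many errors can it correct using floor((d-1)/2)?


Code parameters: [[31, 17, 3]], distance d = 3.
Number of correctable errors = floor((d-1)/2)
= floor((3 - 1)/2)
= floor(2/2)
= 1

1


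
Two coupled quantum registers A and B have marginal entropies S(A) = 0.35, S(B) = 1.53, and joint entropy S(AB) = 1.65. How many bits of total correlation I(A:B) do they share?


I(A:B) = S(A) + S(B) - S(AB)
= 0.35 + 1.53 - 1.65
= 0.2300

0.2300


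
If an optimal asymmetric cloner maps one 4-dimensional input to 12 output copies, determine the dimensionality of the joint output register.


Output space = H^(tensor 12) where dim(H) = 4
dim = 4^12
= 16 (after 2 factors)
= 64 (after 3 factors)
= 256 (after 4 factors)
= 1024 (after 5 factors)
= 4096 (after 6 factors)
= 16384 (after 7 factors)
= 65536 (after 8 factors)
= 262144 (after 9 factors)
= 1048576 (after 10 factors)
= 4194304 (after 11 factors)
= 16777216 (after 12 factors)
= 16777216

16777216


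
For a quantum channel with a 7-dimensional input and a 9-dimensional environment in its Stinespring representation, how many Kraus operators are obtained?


Tracing out the environment in an orthonormal basis {|i>_E} gives Kraus operators K_i = <i|_E U |0>_E.
Number of Kraus operators = dim(H_env) = d_env
= 9

9


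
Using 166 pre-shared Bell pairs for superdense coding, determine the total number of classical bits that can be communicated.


Superdense coding allows 2 classical bits per shared entangled pair.
166 pair(s) -> 2 * 166 = 332 classical bits

332


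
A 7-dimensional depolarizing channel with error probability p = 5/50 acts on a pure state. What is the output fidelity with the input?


F = (1-p) + p/d
= (1 - 0.1000) + 0.1000/7
= 0.9000 + 0.0143
= 0.9143

0.9143


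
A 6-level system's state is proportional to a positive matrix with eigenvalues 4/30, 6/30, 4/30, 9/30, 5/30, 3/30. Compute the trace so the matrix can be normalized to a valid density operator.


tr(M) = sum of eigenvalues
= 4/30 + 6/30 + 4/30 + 9/30 + 5/30 + 3/30
= 31/30
= 1.0333

1.0333


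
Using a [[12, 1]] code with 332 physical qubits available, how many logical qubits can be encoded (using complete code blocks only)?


Each code block uses 12 physical qubits for 1 logical qubit(s).
Number of complete blocks = floor(332 / 12) = 27
Logical qubits = 27 * 1
= 27

27


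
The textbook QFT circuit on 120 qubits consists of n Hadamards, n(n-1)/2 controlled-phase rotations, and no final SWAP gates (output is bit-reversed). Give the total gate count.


Hadamard gates: 120
Controlled rotations: n*(n-1)/2 = 120*119/2 = 7140
SWAP gates: 0 (omitted)
Total = 120 + 7140
= 7260

7260


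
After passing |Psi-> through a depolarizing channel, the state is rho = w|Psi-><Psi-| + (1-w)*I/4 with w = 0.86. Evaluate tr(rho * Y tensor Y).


|Psi-> = (|01> - |10>)/sqrt(2)
For the pure Bell state, <Y_A Y_B> = -1 (Bell-state Pauli correlator).
The maximally-mixed part I/4 has tr(I/4 * P tensor P) = 0 for any traceless Pauli P.
So <Y_A Y_B>_rho = w * (-1) + (1 - w) * 0
= 0.86 * (-1)
= -0.8600

-0.8600


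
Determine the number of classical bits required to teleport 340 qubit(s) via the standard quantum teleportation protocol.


Quantum teleportation requires 2 classical bits per qubit teleported.
340 qubit(s) -> 2 * 340 = 680 classical bits

680


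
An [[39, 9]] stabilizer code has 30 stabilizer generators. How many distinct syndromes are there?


Each stabilizer generator gives a binary (+1 or -1) measurement outcome.
With 30 independent generators:
Total syndromes = 2^30
= 1073741824

1073741824


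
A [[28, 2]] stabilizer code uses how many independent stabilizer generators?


For an [[n,k]] stabilizer code:
Number of stabilizer generators = n - k
= 28 - 2
= 26

26


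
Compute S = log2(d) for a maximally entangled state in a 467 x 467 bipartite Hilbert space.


For a maximally entangled state in d x d:
S = log2(d) = log2(467)
= 8.8673

8.8673


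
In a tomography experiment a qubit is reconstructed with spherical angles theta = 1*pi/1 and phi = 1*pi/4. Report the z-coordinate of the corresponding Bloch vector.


theta = 3.1416, phi = 0.7854
r_z = cos(theta) = -1.0000

-1.0000


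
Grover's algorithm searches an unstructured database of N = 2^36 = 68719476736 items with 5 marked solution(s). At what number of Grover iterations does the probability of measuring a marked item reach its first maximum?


After j Grover iterations the success probability is P(j) = sin^2((2j+1)*theta), where sin(theta) = sqrt(k/N).
N = 2^36 = 68719476736, k = 5
sin(theta) = sqrt(k/N) = 8.5299224e-06
theta = arcsin(sqrt(k/N)) = 8.5299224e-06 rad
P(j) reaches its first maximum when (2j+1)*theta is as close as possible to pi/2, i.e. j = round(pi/(4*theta) - 1/2).
pi/(4*theta) - 1/2 = 92075.1516
(For comparison, the common estimate pi/4 * sqrt(N/k) = 92075.6516; the exact maximiser is used here.)
Optimal iterations = 92075

92075


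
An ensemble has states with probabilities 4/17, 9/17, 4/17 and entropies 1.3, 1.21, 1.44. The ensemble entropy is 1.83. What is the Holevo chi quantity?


chi = S(rho) - sum_i p_i * S(rho_i)
Weighted entropy = 4/17 * 1.3 + 9/17 * 1.21 + 4/17 * 1.44
= 1.2853
chi = 1.83 - 1.2853
= 0.5447

0.5447


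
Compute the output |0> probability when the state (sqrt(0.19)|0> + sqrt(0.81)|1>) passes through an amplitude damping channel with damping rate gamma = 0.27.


For amplitude damping with parameter gamma on state sqrt(a)|0> + sqrt(b)|1>:
alpha^2 = 0.19, beta^2 = 0.81
P(|0>) = alpha^2 + gamma * beta^2
= 0.19 + 0.27 * 0.81
= 0.19 + 0.2187
= 0.4087

0.4087


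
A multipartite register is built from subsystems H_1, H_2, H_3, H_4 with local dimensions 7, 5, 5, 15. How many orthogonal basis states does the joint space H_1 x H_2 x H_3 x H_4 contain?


dim(H_1 x H_2 x H_3 x H_4) = 7 * 5 * 5 * 15
= 35 * 5 * 15
= 175 * 15
= 2625

2625


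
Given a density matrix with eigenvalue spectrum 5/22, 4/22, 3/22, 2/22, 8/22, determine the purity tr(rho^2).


tr(rho^2) = sum of eigenvalues squared
= (5/22)^2 + (4/22)^2 + (3/22)^2 + (2/22)^2 + (8/22)^2
= (25 + 16 + 9 + 4 + 64) / 484
= 118/484
= 0.2438

0.2438


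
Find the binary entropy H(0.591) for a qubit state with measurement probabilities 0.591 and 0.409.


S = -p*log2(p) - (1-p)*log2(1-p)
p = 0.5910, 1-p = 0.4090
= -0.5910 * log2(0.5910) - 0.4090 * log2(0.4090)
= -(-0.4484) - (-0.5275)
= 0.9760

0.9760


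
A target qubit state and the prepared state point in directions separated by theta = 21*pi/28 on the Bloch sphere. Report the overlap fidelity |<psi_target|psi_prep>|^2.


For states separated by angle theta on Bloch sphere:
F = cos^2(theta/2)
theta = 21*pi/28 = 2.3562
theta/2 = 1.1781
cos(theta/2) = 0.3827
F = 0.1464

0.1464


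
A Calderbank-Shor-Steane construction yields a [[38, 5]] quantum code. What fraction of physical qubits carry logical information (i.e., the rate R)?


Code rate R = k/n
= 5/38
= 0.1316

0.1316


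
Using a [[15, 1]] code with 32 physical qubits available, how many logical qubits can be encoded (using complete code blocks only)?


Each code block uses 15 physical qubits for 1 logical qubit(s).
Number of complete blocks = floor(32 / 15) = 2
Logical qubits = 2 * 1
= 2

2


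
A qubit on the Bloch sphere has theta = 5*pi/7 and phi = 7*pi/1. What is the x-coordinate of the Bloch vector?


theta = 2.2440, phi = 21.9911
r_x = sin(theta)*cos(phi) = 0.7818 * -1.0000
r_x = -0.7818

-0.7818


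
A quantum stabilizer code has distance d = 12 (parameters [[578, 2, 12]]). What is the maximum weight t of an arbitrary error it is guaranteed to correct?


Code parameters: [[578, 2, 12]], distance d = 12.
Number of correctable errors = floor((d-1)/2)
= floor((12 - 1)/2)
= floor(11/2)
= 5

5


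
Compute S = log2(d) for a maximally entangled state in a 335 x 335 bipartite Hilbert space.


For a maximally entangled state in d x d:
S = log2(d) = log2(335)
= 8.3880

8.3880


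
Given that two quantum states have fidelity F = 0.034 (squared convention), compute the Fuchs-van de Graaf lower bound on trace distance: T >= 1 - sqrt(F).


Fuchs-van de Graaf (squared-fidelity convention): 1 - sqrt(F) <= T <= sqrt(1 - F).
Lower bound: T >= 1 - sqrt(F)
sqrt(F) = sqrt(0.034) = 0.1844
T >= 1 - 0.1844
T >= 0.8156

0.8156


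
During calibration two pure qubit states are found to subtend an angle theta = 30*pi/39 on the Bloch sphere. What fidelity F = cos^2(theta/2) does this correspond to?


For states separated by angle theta on Bloch sphere:
F = cos^2(theta/2)
theta = 30*pi/39 = 2.4166
theta/2 = 1.2083
cos(theta/2) = 0.3546
F = 0.1257

0.1257


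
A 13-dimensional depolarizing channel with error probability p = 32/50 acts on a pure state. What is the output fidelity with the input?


F = (1-p) + p/d
= (1 - 0.6400) + 0.6400/13
= 0.3600 + 0.0492
= 0.4092

0.4092


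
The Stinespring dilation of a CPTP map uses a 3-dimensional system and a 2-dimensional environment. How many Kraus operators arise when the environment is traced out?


Tracing out the environment in an orthonormal basis {|i>_E} gives Kraus operators K_i = <i|_E U |0>_E.
Number of Kraus operators = dim(H_env) = d_env
= 2

2


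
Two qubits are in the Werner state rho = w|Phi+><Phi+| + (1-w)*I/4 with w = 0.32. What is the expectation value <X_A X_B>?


|Phi+> = (|00> + |11>)/sqrt(2)
For the pure Bell state, <X_A X_B> = +1 (Bell-state Pauli correlator).
The maximally-mixed part I/4 has tr(I/4 * P tensor P) = 0 for any traceless Pauli P.
So <X_A X_B>_rho = w * (+1) + (1 - w) * 0
= 0.32 * (+1)
= 0.3200

0.3200


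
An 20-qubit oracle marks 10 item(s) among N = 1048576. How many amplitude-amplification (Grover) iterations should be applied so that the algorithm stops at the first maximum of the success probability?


After j Grover iterations the success probability is P(j) = sin^2((2j+1)*theta), where sin(theta) = sqrt(k/N).
N = 2^20 = 1048576, k = 10
sin(theta) = sqrt(k/N) = 0.003088161778
theta = arcsin(sqrt(k/N)) = 0.003088166686 rad
P(j) reaches its first maximum when (2j+1)*theta is as close as possible to pi/2, i.e. j = round(pi/(4*theta) - 1/2).
pi/(4*theta) - 1/2 = 253.8251
(For comparison, the common estimate pi/4 * sqrt(N/k) = 254.3255; the exact maximiser is used here.)
Optimal iterations = 254

254


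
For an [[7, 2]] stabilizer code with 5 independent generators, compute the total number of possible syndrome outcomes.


Each stabilizer generator gives a binary (+1 or -1) measurement outcome.
With 5 independent generators:
Total syndromes = 2^5
= 32

32


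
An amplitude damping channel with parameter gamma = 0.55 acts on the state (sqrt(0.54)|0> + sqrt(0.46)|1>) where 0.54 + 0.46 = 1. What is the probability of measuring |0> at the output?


For amplitude damping with parameter gamma on state sqrt(a)|0> + sqrt(b)|1>:
alpha^2 = 0.54, beta^2 = 0.46
P(|0>) = alpha^2 + gamma * beta^2
= 0.54 + 0.55 * 0.46
= 0.54 + 0.2530
= 0.7930

0.7930


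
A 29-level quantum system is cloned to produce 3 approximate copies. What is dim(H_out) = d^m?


Output space = H^(tensor 3) where dim(H) = 29
dim = 29^3
= 841 (after 2 factors)
= 24389 (after 3 factors)
= 24389

24389


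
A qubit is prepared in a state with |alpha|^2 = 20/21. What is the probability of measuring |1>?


|alpha|^2 = 20/21 = 0.9524
|beta|^2 = 1 - 20/21 = 1/21 = 0.0476
P(|1>) = |beta|^2 = 0.0476

0.0476


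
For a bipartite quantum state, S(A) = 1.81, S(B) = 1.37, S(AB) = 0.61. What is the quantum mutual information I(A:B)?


I(A:B) = S(A) + S(B) - S(AB)
= 1.81 + 1.37 - 0.61
= 2.5700

2.5700


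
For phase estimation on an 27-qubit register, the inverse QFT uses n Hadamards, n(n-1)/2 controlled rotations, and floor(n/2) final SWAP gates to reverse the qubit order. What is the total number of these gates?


Hadamard gates: 27
Controlled rotations: n*(n-1)/2 = 27*26/2 = 351
SWAP gates: floor(n/2) = floor(27/2) = 13
Total = 27 + 351 + 13
= 391

391


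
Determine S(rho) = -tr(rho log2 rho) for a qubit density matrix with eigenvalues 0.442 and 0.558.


S = -p*log2(p) - (1-p)*log2(1-p)
p = 0.4420, 1-p = 0.5580
= -0.4420 * log2(0.4420) - 0.5580 * log2(0.5580)
= -(-0.5206) - (-0.4696)
= 0.9903

0.9903


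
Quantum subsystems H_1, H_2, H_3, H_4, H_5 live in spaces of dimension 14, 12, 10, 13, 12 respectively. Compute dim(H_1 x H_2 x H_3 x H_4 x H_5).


dim(H_1 x H_2 x H_3 x H_4 x H_5) = 14 * 12 * 10 * 13 * 12
= 168 * 10 * 13 * 12
= 1680 * 13 * 12
= 21840 * 12
= 262080

262080


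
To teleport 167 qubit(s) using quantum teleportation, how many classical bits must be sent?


Quantum teleportation requires 2 classical bits per qubit teleported.
167 qubit(s) -> 2 * 167 = 334 classical bits

334


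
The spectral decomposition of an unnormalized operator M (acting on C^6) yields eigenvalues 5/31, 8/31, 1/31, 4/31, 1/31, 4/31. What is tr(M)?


tr(M) = sum of eigenvalues
= 5/31 + 8/31 + 1/31 + 4/31 + 1/31 + 4/31
= 23/31
= 0.7419

0.7419


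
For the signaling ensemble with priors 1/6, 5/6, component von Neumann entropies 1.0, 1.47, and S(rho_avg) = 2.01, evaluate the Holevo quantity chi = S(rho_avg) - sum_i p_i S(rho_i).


chi = S(rho) - sum_i p_i * S(rho_i)
Weighted entropy = 1/6 * 1.0 + 5/6 * 1.47
= 1.3917
chi = 2.01 - 1.3917
= 0.6183

0.6183


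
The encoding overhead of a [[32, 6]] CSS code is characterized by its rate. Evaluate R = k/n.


Code rate R = k/n
= 6/32
= 0.1875

0.1875


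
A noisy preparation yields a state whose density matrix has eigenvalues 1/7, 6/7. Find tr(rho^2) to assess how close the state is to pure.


tr(rho^2) = sum of eigenvalues squared
= (1/7)^2 + (6/7)^2
= (1 + 36) / 49
= 37/49
= 0.7551

0.7551


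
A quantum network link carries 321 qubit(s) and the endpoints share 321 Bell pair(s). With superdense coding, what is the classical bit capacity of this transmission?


Superdense coding allows 2 classical bits per shared entangled pair.
321 pair(s) -> 2 * 321 = 642 classical bits

642


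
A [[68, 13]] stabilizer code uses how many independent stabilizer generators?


For an [[n,k]] stabilizer code:
Number of stabilizer generators = n - k
= 68 - 13
= 55

55


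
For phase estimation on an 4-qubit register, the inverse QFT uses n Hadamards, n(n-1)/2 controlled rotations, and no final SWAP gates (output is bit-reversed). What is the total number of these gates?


Hadamard gates: 4
Controlled rotations: n*(n-1)/2 = 4*3/2 = 6
SWAP gates: 0 (omitted)
Total = 4 + 6
= 10

10


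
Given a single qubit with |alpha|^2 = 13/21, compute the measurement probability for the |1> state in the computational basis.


|alpha|^2 = 13/21 = 0.6190
|beta|^2 = 1 - 13/21 = 8/21 = 0.3810
P(|1>) = |beta|^2 = 0.3810

0.3810


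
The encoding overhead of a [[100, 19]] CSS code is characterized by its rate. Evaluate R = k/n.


Code rate R = k/n
= 19/100
= 0.1900

0.1900


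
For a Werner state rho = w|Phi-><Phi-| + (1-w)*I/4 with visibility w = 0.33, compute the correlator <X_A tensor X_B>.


|Phi-> = (|00> - |11>)/sqrt(2)
For the pure Bell state, <X_A X_B> = -1 (Bell-state Pauli correlator).
The maximally-mixed part I/4 has tr(I/4 * P tensor P) = 0 for any traceless Pauli P.
So <X_A X_B>_rho = w * (-1) + (1 - w) * 0
= 0.33 * (-1)
= -0.3300

-0.3300


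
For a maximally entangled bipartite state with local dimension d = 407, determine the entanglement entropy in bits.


For a maximally entangled state in d x d:
S = log2(d) = log2(407)
= 8.6689

8.6689


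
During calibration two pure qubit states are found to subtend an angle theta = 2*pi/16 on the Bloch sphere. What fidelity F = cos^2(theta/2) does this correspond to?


For states separated by angle theta on Bloch sphere:
F = cos^2(theta/2)
theta = 2*pi/16 = 0.3927
theta/2 = 0.1963
cos(theta/2) = 0.9808
F = 0.9619

0.9619


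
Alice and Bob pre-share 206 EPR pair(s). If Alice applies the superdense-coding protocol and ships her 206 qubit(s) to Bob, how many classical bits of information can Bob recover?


Superdense coding allows 2 classical bits per shared entangled pair.
206 pair(s) -> 2 * 206 = 412 classical bits

412


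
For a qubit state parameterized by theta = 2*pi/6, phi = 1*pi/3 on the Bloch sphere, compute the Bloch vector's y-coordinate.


theta = 1.0472, phi = 1.0472
r_y = sin(theta)*sin(phi) = 0.8660 * 0.8660
r_y = 0.7500

0.7500


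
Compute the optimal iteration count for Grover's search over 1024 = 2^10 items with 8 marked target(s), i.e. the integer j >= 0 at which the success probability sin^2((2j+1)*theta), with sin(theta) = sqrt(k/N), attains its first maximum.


After j Grover iterations the success probability is P(j) = sin^2((2j+1)*theta), where sin(theta) = sqrt(k/N).
N = 2^10 = 1024, k = 8
sin(theta) = sqrt(k/N) = 0.08838834765
theta = arcsin(sqrt(k/N)) = 0.08850384314 rad
P(j) reaches its first maximum when (2j+1)*theta is as close as possible to pi/2, i.e. j = round(pi/(4*theta) - 1/2).
pi/(4*theta) - 1/2 = 8.3742
(For comparison, the common estimate pi/4 * sqrt(N/k) = 8.8858; the exact maximiser is used here.)
Optimal iterations = 8

8


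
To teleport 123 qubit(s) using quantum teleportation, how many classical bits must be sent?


Quantum teleportation requires 2 classical bits per qubit teleported.
123 qubit(s) -> 2 * 123 = 246 classical bits

246


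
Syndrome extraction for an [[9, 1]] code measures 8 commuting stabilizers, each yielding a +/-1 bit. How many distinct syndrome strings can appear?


Each stabilizer generator gives a binary (+1 or -1) measurement outcome.
With 8 independent generators:
Total syndromes = 2^8
= 256

256


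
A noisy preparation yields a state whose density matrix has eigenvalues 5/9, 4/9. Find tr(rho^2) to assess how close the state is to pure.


tr(rho^2) = sum of eigenvalues squared
= (5/9)^2 + (4/9)^2
= (25 + 16) / 81
= 41/81
= 0.5062

0.5062


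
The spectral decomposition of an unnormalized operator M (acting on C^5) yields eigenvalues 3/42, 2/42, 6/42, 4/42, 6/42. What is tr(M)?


tr(M) = sum of eigenvalues
= 3/42 + 2/42 + 6/42 + 4/42 + 6/42
= 21/42
= 0.5000

0.5000


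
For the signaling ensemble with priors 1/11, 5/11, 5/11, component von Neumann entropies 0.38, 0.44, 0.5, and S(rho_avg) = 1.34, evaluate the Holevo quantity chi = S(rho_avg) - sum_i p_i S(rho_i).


chi = S(rho) - sum_i p_i * S(rho_i)
Weighted entropy = 1/11 * 0.38 + 5/11 * 0.44 + 5/11 * 0.5
= 0.4618
chi = 1.34 - 0.4618
= 0.8782

0.8782
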